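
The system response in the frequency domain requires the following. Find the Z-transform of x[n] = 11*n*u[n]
Z{n * u[n]} = z/(z-1)^2
By linearity: Z{11 * n * u[n]} = 11z/(z-1)^2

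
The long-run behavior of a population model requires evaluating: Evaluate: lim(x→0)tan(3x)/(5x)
tan(u) ≈ u for small u:
tan(3x)/(5x) ≈ 3x/(5x) = 3/5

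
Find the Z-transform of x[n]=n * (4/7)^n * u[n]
Using the property Z{n*a^n*u[n]}=az/(z-a)^2
With a=4/7: X(z)=(4/7)z/(z - 4/7)^2, |z| > 4/7

Answer: (4/7)z/(z - 4/7)^2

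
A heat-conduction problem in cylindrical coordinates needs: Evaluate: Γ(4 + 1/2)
Γ(n + 1/2)=(2n)!√π/(4^n·n!)
=40320√π/(256·24)=(105/16)·√π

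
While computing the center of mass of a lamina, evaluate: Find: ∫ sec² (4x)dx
Since d/dx[tan(4x)]=4sec²(4x), integral=tan(4x)/4+C

Answer: (1/4)tan(4x)+C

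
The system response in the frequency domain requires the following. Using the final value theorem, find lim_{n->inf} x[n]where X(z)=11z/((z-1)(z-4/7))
Final value theorem: lim x[n] = lim_{z->1} (z-1)*X(z)
(z-1)*X(z) = 11z/(z-4/7)
As z->1: 11/(1-4/7) = 11/(3/7) = 77/3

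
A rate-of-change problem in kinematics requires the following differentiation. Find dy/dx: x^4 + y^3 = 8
Differentiate: 4x^3 + 3y^2·(dy/dx)=0
dy/dx=-4x^3/(3y^2)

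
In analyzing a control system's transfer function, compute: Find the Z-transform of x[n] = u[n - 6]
Using the time-shift property: Z{u[n-6]}=z^(-6)*z/(z-1)
=z^(-5)/(z-1)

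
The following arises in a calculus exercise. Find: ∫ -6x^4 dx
Using power rule: ∫ -6x^4 dx = -6/5 x^5+C = (-6/5)x^5+C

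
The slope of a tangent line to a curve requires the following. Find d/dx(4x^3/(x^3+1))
Quotient rule: (f/g)' = (f'g - fg')/g²
f = 4x^3, f' = 12x^2
g = x^3 + 1, g' = 3x^2

Answer: (12x^2·(x^3 + 1) - 12x^5)/(x^3 + 1)²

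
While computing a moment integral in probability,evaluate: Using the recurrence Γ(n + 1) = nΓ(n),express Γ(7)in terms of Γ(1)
Γ(7)=6Γ(6)=6·5Γ(5)=...=6!·Γ(1)=720·Γ(1)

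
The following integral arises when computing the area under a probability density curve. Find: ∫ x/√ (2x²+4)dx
Let u = 2x² + 4, du = 4x dx
∫ (1/4)·u^(-1/2) du = √u/2 + C

Answer: √(2x² + 4)/2 + C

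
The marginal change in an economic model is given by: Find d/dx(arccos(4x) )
d/dx[arccos(u)]=-u'/√(1-u²), u=4x, u'=4

Answer: -4/√(1 - 16x²)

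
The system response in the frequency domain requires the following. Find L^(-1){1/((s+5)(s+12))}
Partial fractions: 1/((s+5)(s+12)) = A/(s+5)+B/(s+12)
Cover-up: A = 1/(s+12)|_{s = -5} = 1/7; B = 1/(s+5)|_{s = -12} = -1/7
L^(-1) = (1/7)e^(-5t) - (1/7)e^(-12t)

Answer: (1/7)(e^(-5t) - e^(-12t))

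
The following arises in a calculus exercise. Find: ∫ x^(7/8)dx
Power rule: ∫ x^(7/8) dx = x^(15/8)/(15/8)+C

Answer: (8/15)·x^(15/8)+C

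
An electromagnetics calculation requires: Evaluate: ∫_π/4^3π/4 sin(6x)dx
Antiderivative: -cos(6x)/6
Evaluate at bounds: [-cos(6·3π/4)/6] - [-cos(6·π/4)/6]
= (-(0)+(0))/6 = 0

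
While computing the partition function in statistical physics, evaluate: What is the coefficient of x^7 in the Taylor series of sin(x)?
sin(x)=Σ (-1)^k x^(2k+1)/(2k+1)!
For x^7: (-1)^3/7!=-1/5040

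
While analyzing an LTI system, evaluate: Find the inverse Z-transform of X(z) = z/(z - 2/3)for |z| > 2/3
Standard pair: z/(z-a) <-> a^n*u[n] for causal signals
With a = 2/3: x[n] = (2/3)^n*u[n]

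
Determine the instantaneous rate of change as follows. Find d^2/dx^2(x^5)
Apply power rule 2 times:
d^1: 5x^4
d^2: 20x^3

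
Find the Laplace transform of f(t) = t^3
L{t^n} = n!/s^(n + 1)
L{t^3} = 3!/s^4 = 6/s^4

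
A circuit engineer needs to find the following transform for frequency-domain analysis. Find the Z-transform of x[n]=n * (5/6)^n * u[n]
Using the property Z{n * a^n * u[n]}=az/(z-a)^2
With a=5/6: X(z)=(5/6)z/(z - 5/6)^2, |z| > 5/6

Answer: (5/6)z/(z - 5/6)^2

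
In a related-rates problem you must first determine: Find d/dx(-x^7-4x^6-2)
Power rule: d/dx(ax^n)=n·a·x^(n-1)
Term by term: -7·x^6 - 24·x^5

Answer: -7x^6 - 24x^5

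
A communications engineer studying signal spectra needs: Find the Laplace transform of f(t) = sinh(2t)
L{sinh(at)}=a/(s²-a²)
L{sinh(2t)}=2/(s²-4)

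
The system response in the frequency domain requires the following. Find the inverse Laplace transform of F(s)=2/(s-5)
L^(-1){2/(s-a)}=c·e^(at)
Here a=5, c=2

Answer: 2e^(5t)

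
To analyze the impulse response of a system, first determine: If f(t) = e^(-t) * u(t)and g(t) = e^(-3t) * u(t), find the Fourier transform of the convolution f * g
By the convolution theorem: F{f*g} = F(omega)*G(omega)
F(omega) = 1/(1 + j*omega), G(omega) = 1/(3 + j*omega)
F{f*g} = 1/((1 + j*omega)(3 + j*omega))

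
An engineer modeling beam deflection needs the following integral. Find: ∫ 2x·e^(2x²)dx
Let u=2x², du=4x dx
∫ (1/2)e^u du=e^u/2 + C

Answer: e^(2x²)/2 + C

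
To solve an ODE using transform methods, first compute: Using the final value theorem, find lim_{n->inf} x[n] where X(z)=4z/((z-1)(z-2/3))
Final value theorem: lim x[n]=lim_{z->1} (z-1)*X(z)
(z-1)*X(z)=4z/(z-2/3)
As z->1: 4/(1-2/3)=4/(1/3)=12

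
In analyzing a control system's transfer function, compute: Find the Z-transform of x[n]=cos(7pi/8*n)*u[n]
Z{cos(w0*n)*u[n]}=z(z - cos(w0))/(z^2-2z*cos(w0)+1)
With w0=7pi/8: X(z)=z(z - cos(7pi/8))/(z^2-2z*cos(7pi/8)+1)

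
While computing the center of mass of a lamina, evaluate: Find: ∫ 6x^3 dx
Using power rule: ∫ 6x^3 dx = 6/4 x^4 + C = (3/2)x^4 + C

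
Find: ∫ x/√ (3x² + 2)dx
Let u = 3x² + 2, du = 6x dx
∫ (1/6)·u^(-1/2) du = √u/3 + C

Answer: √(3x² + 2)/3 + C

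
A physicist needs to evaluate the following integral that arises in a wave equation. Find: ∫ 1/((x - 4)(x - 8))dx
Partial fractions: 1/((x-4)(x-8))=A/(x-4) + B/(x-8)
A=-1/4, B=1/4
∫ [-1/4· 1/(x-4) + 1/4· 1/(x-8)] dx
=(1/4)[ln|x-8| - ln|x-4|] + C

Answer: (1/4)·ln|(x-8)/(x-4)| + C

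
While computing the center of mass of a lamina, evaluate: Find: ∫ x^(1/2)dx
Power rule: ∫ x^(1/2) dx=x^(3/2)/(3/2) + C

Answer: (2/3)·x^(3/2) + C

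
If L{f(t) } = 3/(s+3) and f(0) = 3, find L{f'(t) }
L{f'(t)}=s·F(s) - f(0)=3s/(s + 3) - 3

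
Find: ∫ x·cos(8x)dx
By parts: u=x, dv=cos(8x) dx
du=dx, v=sin(8x)/8
=x·sin(8x)/8+cos(8x)/8²+C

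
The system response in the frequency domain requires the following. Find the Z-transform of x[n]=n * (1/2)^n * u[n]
Using the property Z{n*a^n*u[n]} = az/(z-a)^2
With a = 1/2: X(z) = (1/2)z/(z - 1/2)^2, |z| > 1/2

Answer: (1/2)z/(z - 1/2)^2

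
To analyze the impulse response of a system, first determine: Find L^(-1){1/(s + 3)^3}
L^(-1){1/(s-a)^n} = t^(n-1)·e^(at)/(n-1)!
Here a = -3, n = 3: t^2·e^(-3t)/2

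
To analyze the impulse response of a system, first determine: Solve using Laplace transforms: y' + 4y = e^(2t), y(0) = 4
Take L: sY - 4+4Y = 1/(s-2)
Y(s+4) = 1/(s-2)+4
Y = 1/((s-2)(s+4))+4/(s+4)
Partial fractions: 1/((s-2)(s+4)) = (1/6)/(s-2) - (1/6)/(s+4)
So Y = (1/6)/(s-2)+(23/6)/(s+4)
Inverse Laplace transform (L^(-1){1/(s-2)} = e^(2t), L^(-1){1/(s+4)} = e^(-4t)):

Answer: y(t) = (1/6)·e^(2t)+(23/6)·e^(-4t)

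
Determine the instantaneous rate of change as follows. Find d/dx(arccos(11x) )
d/dx[arccos(u)] = -u'/√(1-u²), u = 11x, u' = 11

Answer: -11/√(1 - 121x²)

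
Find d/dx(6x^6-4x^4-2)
Power rule: d/dx(ax^n)=n·a·x^(n-1)
Term by term: 36·x^5-16·x^3

Answer: 36x^5-16x^3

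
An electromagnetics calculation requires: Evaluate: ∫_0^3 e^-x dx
Antiderivative: -e^-x
Evaluate: -(e^-3-1)

Answer: (e^-3-1)/(-1)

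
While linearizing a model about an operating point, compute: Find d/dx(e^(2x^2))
Chain rule: d/dx[e^u] = e^u · u' where u = 2x^2
u' = 4x

Answer: 4x·e^(2x^2)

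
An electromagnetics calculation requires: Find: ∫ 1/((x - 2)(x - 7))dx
Partial fractions: 1/((x-2)(x-7))=A/(x-2)+B/(x-7)
A=-1/5, B=1/5
∫ [-1/5· 1/(x-2)+1/5· 1/(x-7)] dx
=(1/5)[ln|x-7| - ln|x-2|]+C

Answer: (1/5)·ln|(x-7)/(x-2)|+C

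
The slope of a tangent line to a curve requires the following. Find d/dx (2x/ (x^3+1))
Quotient rule: (f/g)'=(f'g - fg')/g²
f=2x, f'=2
g=x^3 + 1, g'=3x^2

Answer: (2·(x^3 + 1) - 6x^3)/(x^3 + 1)²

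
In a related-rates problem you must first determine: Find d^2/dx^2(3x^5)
Apply power rule 2 times:
d^1: 15x^4
d^2: 60x^3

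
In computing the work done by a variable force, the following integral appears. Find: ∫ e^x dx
Since d/dx[e^x] = +e^x, we get 1e^x+C

Answer: e^x+C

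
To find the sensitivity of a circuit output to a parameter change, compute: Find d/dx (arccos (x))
d/dx[arccos(u)] = -u'/√(1-u²), u = x, u' = 1

Answer: -1/√(1-x²)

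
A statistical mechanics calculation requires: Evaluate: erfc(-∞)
erfc(x) = 1 - erf(x); erfc(-∞) = 1 - erf(-∞) = 1 - (-1) = 2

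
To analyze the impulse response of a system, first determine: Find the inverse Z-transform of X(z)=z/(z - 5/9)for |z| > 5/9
Standard pair: z/(z-a) <-> a^n*u[n] for causal signals
With a = 5/9: x[n] = (5/9)^n*u[n]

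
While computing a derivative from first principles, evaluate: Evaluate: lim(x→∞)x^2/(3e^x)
Apply L'Hôpital 2 times (∞/∞ each time):
Eventually get 2!/(3e^x) → 0

Answer: 0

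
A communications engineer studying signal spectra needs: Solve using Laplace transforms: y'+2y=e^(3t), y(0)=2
Take L: sY - 2+2Y=1/(s-3)
Y(s+2)=1/(s-3)+2
Y=1/((s-3)(s+2))+2/(s+2)
Partial fractions: 1/((s-3)(s+2))=(1/5)/(s-3) - (1/5)/(s+2)
So Y=(1/5)/(s-3)+(9/5)/(s+2)
Inverse Laplace transform (L^(-1){1/(s-3)}=e^(3t), L^(-1){1/(s+2)}=e^(-2t)):

Answer: y(t)=(1/5)·e^(3t)+(9/5)·e^(-2t)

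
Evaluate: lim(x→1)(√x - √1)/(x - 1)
Multiply by conjugate (√x+√1)/(√x+√1):
= (x - 1)/((x - 1)(√x+√1)) = 1/(√x+√1)
As x → 1: 1/(2√1)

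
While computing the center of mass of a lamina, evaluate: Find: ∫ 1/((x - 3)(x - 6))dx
Partial fractions: 1/((x-3)(x-6)) = A/(x-3)+B/(x-6)
A = -1/3, B = 1/3
∫ [-1/3· 1/(x-3)+1/3· 1/(x-6)] dx
= (1/3)[ln|x-6| - ln|x-3|]+C

Answer: (1/3)·ln|(x-6)/(x-3)|+C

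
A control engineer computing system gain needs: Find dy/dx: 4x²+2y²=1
Differentiate: 8x+4y·(dy/dx) = 0
dy/dx = -8x/(4y) = -2·(x/y)

Answer: dy/dx = -2·(x/y)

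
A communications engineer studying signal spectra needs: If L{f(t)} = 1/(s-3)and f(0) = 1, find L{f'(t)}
L{f'(t)} = s·F(s) - f(0) = s/(s-3) - 1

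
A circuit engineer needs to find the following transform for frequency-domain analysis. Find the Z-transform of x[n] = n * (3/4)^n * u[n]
Using the property Z{n * a^n * u[n]}=az/(z-a)^2
With a=3/4: X(z)=(3/4)z/(z - 3/4)^2, |z| > 3/4

Answer: (3/4)z/(z - 3/4)^2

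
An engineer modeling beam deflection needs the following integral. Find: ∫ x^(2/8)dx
Power rule: ∫ x^(1/4) dx = x^(5/4)/(5/4)+C

Answer: (4/5)·x^(5/4)+C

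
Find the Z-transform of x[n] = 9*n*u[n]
Z{n*u[n]} = z/(z-1)^2
By linearity: Z{9*n*u[n]} = 9z/(z-1)^2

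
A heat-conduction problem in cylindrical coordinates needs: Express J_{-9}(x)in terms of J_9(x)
For integer n: J_{-n}(x)=(-1)^n J_n(x)
With n=9: J_{-9}(x)=(-1)^9 J_9(x)=-J_9(x)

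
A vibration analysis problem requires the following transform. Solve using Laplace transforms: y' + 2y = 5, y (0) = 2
Take L of both sides: sY(s)-2+2Y(s) = 5/s
Y(s)(s+2) = 5/s+2
Y(s) = 5/(s(s+2))+2/(s+2)
Partial fractions: 5/(s(s+2)) = (5/2)/s - (5/2)/(s+2)
So Y(s) = (5/2)/s - (1/2)/(s+2)
Inverse transform (L^(-1){1/s} = 1, L^(-1){1/(s+2)} = e^(-2t)):

Answer: y(t) = 5/2 - (1/2)·e^(-2t)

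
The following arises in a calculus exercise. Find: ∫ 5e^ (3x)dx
Since d/dx[e^(3x)] = 3e^(3x), we get 5/3 e^(3x) + C

Answer: (5/3)e^(3x) + C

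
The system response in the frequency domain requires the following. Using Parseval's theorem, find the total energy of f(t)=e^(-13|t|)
Parseval's theorem: E = integral |f(t)|^2 dt = (1/2pi) integral |F(omega)|^2 domega
E = integral_{-inf}^{inf} e^(-26|t|) dt = 2*integral_0^inf e^(-26t) dt = 2/(2*13) = 1/13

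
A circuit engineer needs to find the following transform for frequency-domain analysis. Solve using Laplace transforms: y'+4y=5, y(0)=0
Take L of both sides: sY(s) - 0 + 4Y(s)=5/s
Y(s)(s + 4)=5/s + 0
Y(s)=5/(s(s + 4)) + 0/(s + 4)
Partial fractions: 5/(s(s + 4))=(5/4)/s - (5/4)/(s + 4)
So Y(s)=(5/4)/s - (5/4)/(s + 4)
Inverse transform (L^(-1){1/s}=1, L^(-1){1/(s + 4)}=e^(-4t)):

Answer: y(t)=5/4 - (5/4)·e^(-4t)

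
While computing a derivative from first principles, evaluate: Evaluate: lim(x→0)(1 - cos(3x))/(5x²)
Using 1-cos(u) ≈ u²/2 for small u:
(1-cos(3x)) ≈ (3x)²/2 = 9x²/2
So limit = 9/(2·5) = 9/10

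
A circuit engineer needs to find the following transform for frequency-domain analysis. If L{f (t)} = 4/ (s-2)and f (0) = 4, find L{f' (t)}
L{f'(t)} = s·F(s) - f(0) = 4s/(s-2) - 4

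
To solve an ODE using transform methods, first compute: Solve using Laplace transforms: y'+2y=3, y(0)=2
Take L of both sides: sY(s) - 2 + 2Y(s)=3/s
Y(s)(s + 2)=3/s + 2
Y(s)=3/(s(s + 2)) + 2/(s + 2)
Partial fractions: 3/(s(s + 2))=(3/2)/s - (3/2)/(s + 2)
So Y(s)=(3/2)/s + (1/2)/(s + 2)
Inverse transform (L^(-1){1/s}=1, L^(-1){1/(s + 2)}=e^(-2t)):

Answer: y(t)=3/2 + (1/2)·e^(-2t)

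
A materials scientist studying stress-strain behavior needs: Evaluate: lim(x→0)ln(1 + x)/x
L'Hôpital (0/0): lim 1/(1+x) / 1 = 1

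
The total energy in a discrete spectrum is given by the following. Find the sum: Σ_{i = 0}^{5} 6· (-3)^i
Geometric series: S=a(1 - r^n)/(1 - r)
a=6, r=-3, n=6
S=6(1-729)/4=-1092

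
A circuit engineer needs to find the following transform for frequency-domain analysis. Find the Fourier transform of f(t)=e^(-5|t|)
Using the standard pair: F{e^(-a|t|)}=2a/(a^2+omega^2)
With a=5: F(omega)=10/(25+omega^2)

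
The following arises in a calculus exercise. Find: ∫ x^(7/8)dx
Power rule: ∫ x^(7/8) dx = x^(15/8)/(15/8) + C

Answer: (8/15)·x^(15/8) + C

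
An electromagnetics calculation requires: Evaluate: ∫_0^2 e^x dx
Antiderivative: e^x
Evaluate: (e^2 - 1)

Answer: e^2 - 1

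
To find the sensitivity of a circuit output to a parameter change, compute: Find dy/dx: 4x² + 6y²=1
Differentiate: 8x + 12y·(dy/dx)=0
dy/dx=-8x/(12y)=-(2/3)·(x/y)

Answer: dy/dx=-(2/3)·(x/y)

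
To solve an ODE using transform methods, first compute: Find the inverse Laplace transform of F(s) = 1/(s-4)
L^(-1){1/(s-a)}=c·e^(at)
Here a=4, c=1

Answer: e^(4t)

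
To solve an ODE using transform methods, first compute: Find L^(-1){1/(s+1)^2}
L^(-1){1/(s-a)^n} = t^(n-1)·e^(at)/(n-1)!
Here a = -1, n = 2: t^1·e^(-t)/1

Answer: t·e^(-t)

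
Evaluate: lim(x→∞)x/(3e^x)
Apply L'Hôpital 1 times (∞/∞ each time):
Eventually get 1!/(3e^x) → 0

Answer: 0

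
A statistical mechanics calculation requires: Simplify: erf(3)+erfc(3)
By definition erfc(x)=1 - erf(x)
erf(3) + erfc(3)=erf(3) + 1 - erf(3)=1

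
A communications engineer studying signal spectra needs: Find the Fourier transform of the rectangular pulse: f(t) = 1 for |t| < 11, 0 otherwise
F(omega) = integral from -11 to 11 of e^(-j*omega*t) dt
= 2*sin(11*omega)/omega = 22*sinc(11*omega/pi)

Answer: 2*sin(11*omega)/omega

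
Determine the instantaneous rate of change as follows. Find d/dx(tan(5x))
Chain rule: d/dx[tan(u)]=sec²(u)·u' where u=5x
u'=5

Answer: 5·sec²(5x)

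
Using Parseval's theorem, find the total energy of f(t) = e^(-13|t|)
Parseval's theorem: E=integral |f(t)|^2 dt=(1/2pi) integral |F(omega)|^2 domega
E=integral_{-inf}^{inf} e^(-26|t|) dt=2*integral_0^inf e^(-26t) dt=2/(2*13)=1/13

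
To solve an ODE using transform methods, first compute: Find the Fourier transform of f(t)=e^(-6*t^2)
The Fourier transform of a Gaussian e^(-a * t^2) is sqrt(pi/a) * e^(-omega^2/(4a)).
With a=6: F(omega)=sqrt(pi/6) * e^(-omega^2/24)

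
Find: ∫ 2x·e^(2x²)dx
Let u = 2x², du = 4x dx
∫ (1/2)e^u du = e^u/2+C

Answer: e^(2x²)/2+C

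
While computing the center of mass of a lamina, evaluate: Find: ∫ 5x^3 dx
Using power rule: ∫ 5x^3 dx=5/4 x^4+C=(5/4)x^4+C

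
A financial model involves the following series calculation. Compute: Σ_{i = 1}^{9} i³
Using formula: Σ i^3 = [n(n+1)/2]² = [9·10/2]² = 2025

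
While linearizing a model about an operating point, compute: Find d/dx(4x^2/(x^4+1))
Quotient rule: (f/g)' = (f'g - fg')/g²
f = 4x^2, f' = 8x
g = x^4 + 1, g' = 4x^3

Answer: (8x·(x^4 + 1) - 16x^5)/(x^4 + 1)²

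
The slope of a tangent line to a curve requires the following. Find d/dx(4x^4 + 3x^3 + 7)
Power rule: d/dx(ax^n) = n·a·x^(n-1)
Term by term: 16·x^3+9·x^2

Answer: 16x^3+9x^2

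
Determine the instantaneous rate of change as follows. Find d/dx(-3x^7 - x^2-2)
Power rule: d/dx(ax^n) = n·a·x^(n-1)
Term by term: -21·x^6-2·x

Answer: -21x^6-2x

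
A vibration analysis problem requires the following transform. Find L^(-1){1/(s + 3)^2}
L^(-1){1/(s-a)^n} = t^(n-1)·e^(at)/(n-1)!
Here a = -3, n = 2: t^1·e^(-3t)/1

Answer: t·e^(-3t)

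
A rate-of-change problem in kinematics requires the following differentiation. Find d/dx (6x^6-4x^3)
Power rule: d/dx(ax^n)=n·a·x^(n-1)
Term by term: 36·x^5-12·x^2

Answer: 36x^5-12x^2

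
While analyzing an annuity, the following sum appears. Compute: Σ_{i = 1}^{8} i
Using formula: Σ i^1=n(n+1)/2=8·9/2=36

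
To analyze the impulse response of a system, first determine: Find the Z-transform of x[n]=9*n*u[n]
Z{n * u[n]}=z/(z-1)^2
By linearity: Z{9 * n * u[n]}=9z/(z-1)^2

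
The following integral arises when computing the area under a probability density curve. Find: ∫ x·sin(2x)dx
By parts: u = x, dv = sin(2x) dx
du = dx, v = -cos(2x)/2
= -x·cos(2x)/2 + sin(2x)/2² + C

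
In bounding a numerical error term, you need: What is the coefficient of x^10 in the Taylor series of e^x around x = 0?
Taylor series of e^x = Σ x^n/n!
Coefficient of x^10 = 1/10! = 1/3628800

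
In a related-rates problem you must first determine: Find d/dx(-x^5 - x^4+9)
Power rule: d/dx(ax^n) = n·a·x^(n-1)
Term by term: -5·x^4-4·x^3

Answer: -5x^4-4x^3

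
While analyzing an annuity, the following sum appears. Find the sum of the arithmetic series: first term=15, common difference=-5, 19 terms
Last term: a_n=15+(19-1)·-5=-75
Sum=n(a_1+a_n)/2=19(15+(-75))/2=-570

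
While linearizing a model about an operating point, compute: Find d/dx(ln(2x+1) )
Chain rule: d/dx[ln(u)] = u'/u where u = 2x + 1
u' = 2

Answer: (2)/(2x + 1)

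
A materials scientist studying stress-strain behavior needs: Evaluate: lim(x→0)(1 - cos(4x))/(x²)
Using 1-cos(u) ≈ u²/2 for small u:
(1-cos(4x)) ≈ (4x)²/2 = 16x²/2
So limit = 16/(2·1) = 8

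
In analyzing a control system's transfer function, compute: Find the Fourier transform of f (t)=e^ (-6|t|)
Using the standard pair: F{e^(-a|t|)}=2a/(a^2 + omega^2)
With a=6: F(omega)=12/(36 + omega^2)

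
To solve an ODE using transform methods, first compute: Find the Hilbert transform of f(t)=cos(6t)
The Hilbert transform shifts each frequency component by -pi/2.
H{cos(wt)} = sin(wt)
With w = 6: H{cos(6t)} = sin(6t)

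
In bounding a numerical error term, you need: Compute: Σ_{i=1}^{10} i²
Using formula: Σ i^2=n(n + 1)(2n + 1)/6=10·11·21/6=385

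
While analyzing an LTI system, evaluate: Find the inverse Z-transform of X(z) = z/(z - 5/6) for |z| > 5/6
Standard pair: z/(z-a) <-> a^n*u[n] for causal signals
With a = 5/6: x[n] = (5/6)^n*u[n]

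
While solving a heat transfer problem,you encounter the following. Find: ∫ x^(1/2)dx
Power rule: ∫ x^(1/2) dx=x^(3/2)/(3/2) + C

Answer: (2/3)·x^(3/2) + C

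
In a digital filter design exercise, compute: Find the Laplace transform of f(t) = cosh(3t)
L{cosh(at)} = s/(s²-a²)
L{cosh(3t)} = s/(s²-9)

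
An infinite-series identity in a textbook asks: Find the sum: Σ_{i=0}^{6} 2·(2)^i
Geometric series: S = a(1 - r^n)/(1 - r)
a = 2, r = 2, n = 7
S = 2(1-128)/-1 = 254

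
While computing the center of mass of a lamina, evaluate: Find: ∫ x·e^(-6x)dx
Integration by parts: u = x, dv = e^(-6x) dx
du = dx, v = e^(-6x)/(-6)
= x·e^(-6x)/(-6) - ∫ e^(-6x)/(-6) dx
= x·e^(-6x)/(-6) - e^(-6x)/36 + C

Answer: e^(-6x)(x/(-6) - 1/36) + C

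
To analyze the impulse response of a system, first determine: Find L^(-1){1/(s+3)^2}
L^(-1){1/(s-a)^n} = t^(n-1)·e^(at)/(n-1)!
Here a = -3, n = 2: t^1·e^(-3t)/1

Answer: t·e^(-3t)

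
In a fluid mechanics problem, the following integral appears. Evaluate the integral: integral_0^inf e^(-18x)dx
integral_0^inf e^(-18x) dx = [-1/18 * e^(-18x)]_0^inf
= 0 - (-1/18) = 1/18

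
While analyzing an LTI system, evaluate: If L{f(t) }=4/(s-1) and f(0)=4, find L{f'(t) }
L{f'(t)}=s·F(s) - f(0)=4s/(s-1) - 4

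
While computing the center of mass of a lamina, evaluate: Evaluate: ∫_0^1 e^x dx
Antiderivative: e^x
Evaluate: (e^1-1)

Answer: e^1-1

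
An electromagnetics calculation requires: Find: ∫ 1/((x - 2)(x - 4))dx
Partial fractions: 1/((x-2)(x-4))=A/(x-2) + B/(x-4)
A=-1/2, B=1/2
∫ [-1/2· 1/(x-2) + 1/2· 1/(x-4)] dx
=(1/2)[ln|x-4| - ln|x-2|] + C

Answer: (1/2)·ln|(x-4)/(x-2)| + C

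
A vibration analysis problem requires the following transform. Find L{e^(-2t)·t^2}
First shifting: L{e^(at)f(t)} = F(s-a)
L{t^2} = 2/s^3
Shift s → s + 2: 2/(s + 2)^3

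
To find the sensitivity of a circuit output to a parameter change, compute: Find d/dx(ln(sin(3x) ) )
Chain rule: d/dx[ln(u)]=u'/u where u=sin(3x)
u'=3cos(3x)

Answer: (3cos(3x))/(sin(3x))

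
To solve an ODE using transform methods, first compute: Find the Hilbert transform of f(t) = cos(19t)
The Hilbert transform shifts each frequency component by -pi/2.
H{cos(wt)}=sin(wt)
With w=19: H{cos(19t)}=sin(19t)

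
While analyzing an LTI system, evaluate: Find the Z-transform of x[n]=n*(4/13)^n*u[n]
Using the property Z{n*a^n*u[n]}=az/(z-a)^2
With a=4/13: X(z)=(4/13)z/(z - 4/13)^2, |z| > 4/13

Answer: (4/13)z/(z - 4/13)^2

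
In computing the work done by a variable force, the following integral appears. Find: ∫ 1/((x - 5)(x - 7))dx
Partial fractions: 1/((x-5)(x-7)) = A/(x-5) + B/(x-7)
A = -1/2, B = 1/2
∫ [-1/2· 1/(x-5) + 1/2· 1/(x-7)] dx
= (1/2)[ln|x-7| - ln|x-5|] + C

Answer: (1/2)·ln|(x-7)/(x-5)| + C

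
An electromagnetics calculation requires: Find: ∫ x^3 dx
Using power rule: ∫ x^3 dx = 1/4 x^4 + C = (1/4)x^4 + C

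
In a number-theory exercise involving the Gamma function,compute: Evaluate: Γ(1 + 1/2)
Γ(n + 1/2)=(2n)!√π/(4^n·n!)
=2√π/(4·1)=(1/2)·√π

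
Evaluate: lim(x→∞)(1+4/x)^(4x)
Rewrite as [(1 + 4/x)^x]^4.
lim(1 + 4/x)^x=e^4, so limit=(e^4)^4=e^16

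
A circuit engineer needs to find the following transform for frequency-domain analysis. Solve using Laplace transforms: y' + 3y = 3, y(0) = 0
Take L of both sides: sY(s)-0+3Y(s)=3/s
Y(s)(s+3)=3/s+0
Y(s)=3/(s(s+3))+0/(s+3)
Partial fractions: 3/(s(s+3))=1/s - 1/(s+3)
So Y(s)=1/s - 1/(s+3)
Inverse transform (L^(-1){1/s}=1, L^(-1){1/(s+3)}=e^(-3t)):

Answer: y(t)=1 - e^(-3t)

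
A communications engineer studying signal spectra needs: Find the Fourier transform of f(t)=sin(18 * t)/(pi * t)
sin(W * t)/(pi * t) = (W/pi) * sinc(W * t/pi) is the impulse response of the ideal low-pass filter with cutoff W (here W = 18).
Its Fourier transform is a rectangular function:
F(omega) = 1 for |omega| < 18, 0 otherwise

Answer: rect(omega/36) [i.e., 1 for |omega| < 18, 0 otherwise]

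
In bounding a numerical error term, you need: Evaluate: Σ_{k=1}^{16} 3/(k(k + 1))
Partial fractions: 3/(k(k+1)) = 3/k - 3/(k+1)
Telescoping sum: 3(1-1/17) = 3·16/17

Answer: 48/17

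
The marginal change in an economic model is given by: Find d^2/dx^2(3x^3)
Apply power rule 2 times:
d^1: 9x^2
d^2: 18x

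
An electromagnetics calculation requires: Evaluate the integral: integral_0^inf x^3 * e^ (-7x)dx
This is a Gamma integral. Substitute u=7x (du=7 dx):
integral_0^inf x^3 * e^(-7x) dx=(1/7^4) integral_0^inf u^3 * e^(-u) du
=Gamma(4)/7^4=3!/7^4=6/2401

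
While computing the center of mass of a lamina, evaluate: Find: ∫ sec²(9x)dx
Since d/dx[tan(9x)]=9sec²(9x), integral=tan(9x)/9+C

Answer: (1/9)tan(9x)+C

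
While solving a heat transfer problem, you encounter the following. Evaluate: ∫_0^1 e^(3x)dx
Antiderivative: (1/3)e^(3x)
Evaluate: (1/3)(e^3-1)

Answer: (e^3-1)/3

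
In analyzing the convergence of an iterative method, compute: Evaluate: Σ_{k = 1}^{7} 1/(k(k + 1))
Partial fractions: 1/(k(k + 1)) = 1/k - 1/(k + 1)
Telescoping sum: 1(1 - 1/8) = 1·7/8

Answer: 7/8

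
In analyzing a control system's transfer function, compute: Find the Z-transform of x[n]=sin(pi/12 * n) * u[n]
Z{sin(w0 * n) * u[n]}=z * sin(w0)/(z^2-2z * cos(w0)+1)
With w0=pi/12: X(z)=z * sin(pi/12)/(z^2-2z * cos(pi/12)+1)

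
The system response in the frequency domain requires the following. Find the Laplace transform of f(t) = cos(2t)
L{cos(wt)}=s/(s² + w²)
L{cos(2t)}=s/(s² + 4)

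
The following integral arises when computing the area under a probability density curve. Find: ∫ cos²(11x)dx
Using identity cos²(u)=(1 + cos(2u))/2:
∫ (1 + cos(22x))/2 dx=x/2 + sin(22x)/44 + C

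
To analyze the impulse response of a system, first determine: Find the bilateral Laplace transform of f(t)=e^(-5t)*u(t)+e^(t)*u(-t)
For e^(-5t) * u(t): L=1/(s + 5), Re(s) > -5
For e^(t) * u(-t): L=-1/(s-1), Re(s) < 1
Combined: F(s)=1/(s + 5) - 1/(s-1), -5 < Re(s) < 1

Answer: 1/(s + 5) - 1/(s-1), ROC: -5 < Re(s) < 1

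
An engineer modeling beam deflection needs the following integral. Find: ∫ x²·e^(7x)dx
Integration by parts twice:
First: u=x², dv=e^(7x) dx => x²e^(7x)/7 - (2/7)∫ xe^(7x) dx
Second (∫ xe^(7x) dx): xe^(7x)/7 - e^(7x)/49
Combining: e^(7x)(x²/7 - 2x/49 + 2/343) + C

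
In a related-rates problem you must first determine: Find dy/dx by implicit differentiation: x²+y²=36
Differentiate both sides: 2x+2y·(dy/dx)=0
Solve: dy/dx=-2x/(2y)=-x/y

Answer: dy/dx=-x/y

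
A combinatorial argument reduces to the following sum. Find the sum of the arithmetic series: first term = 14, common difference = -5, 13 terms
Last term: a_n = 14 + (13 - 1)·-5 = -46
Sum = n(a_1 + a_n)/2 = 13(14 + (-46))/2 = -208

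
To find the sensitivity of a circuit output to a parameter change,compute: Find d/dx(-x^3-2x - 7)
Power rule: d/dx(ax^n) = n·a·x^(n-1)
Term by term: -3·x^2 - 2

Answer: -3x^2 - 2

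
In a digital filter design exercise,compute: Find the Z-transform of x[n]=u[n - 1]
Using the time-shift property: Z{u[n-1]}=z^(-1)*z/(z-1)
=z^(0)/(z-1)

Answer: 1/(z-1)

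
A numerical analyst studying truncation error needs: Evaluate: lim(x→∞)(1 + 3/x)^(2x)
Rewrite as [(1 + 3/x)^x]^2.
lim(1 + 3/x)^x=e^3, so limit=(e^3)^2=e^6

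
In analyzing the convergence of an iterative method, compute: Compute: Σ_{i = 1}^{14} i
Using formula: Σ i^1 = n(n+1)/2 = 14·15/2 = 105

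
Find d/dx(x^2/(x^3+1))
Quotient rule: (f/g)'=(f'g - fg')/g²
f=x^2, f'=2x
g=x^3 + 1, g'=3x^2

Answer: (2x·(x^3 + 1) - 3x^4)/(x^3 + 1)²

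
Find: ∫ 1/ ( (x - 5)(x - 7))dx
Partial fractions: 1/((x-5)(x-7))=A/(x-5) + B/(x-7)
A=-1/2, B=1/2
∫ [-1/2· 1/(x-5) + 1/2· 1/(x-7)] dx
=(1/2)[ln|x-7| - ln|x-5|] + C

Answer: (1/2)·ln|(x-7)/(x-5)| + C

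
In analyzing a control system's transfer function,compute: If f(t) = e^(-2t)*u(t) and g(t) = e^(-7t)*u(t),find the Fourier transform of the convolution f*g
By the convolution theorem: F{f*g} = F(omega)*G(omega)
F(omega) = 1/(2 + j*omega), G(omega) = 1/(7 + j*omega)
F{f*g} = 1/((2 + j*omega)(7 + j*omega))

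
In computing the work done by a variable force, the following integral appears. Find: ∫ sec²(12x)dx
Since d/dx[tan(12x)]=12sec²(12x), integral=tan(12x)/12+C

Answer: (1/12)tan(12x)+C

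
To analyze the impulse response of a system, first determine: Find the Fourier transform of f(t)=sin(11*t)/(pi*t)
sin(W*t)/(pi*t)=(W/pi)*sinc(W*t/pi) is the impulse response of the ideal low-pass filter with cutoff W (here W=11).
Its Fourier transform is a rectangular function:
F(omega)=1 for |omega| < 11, 0 otherwise

Answer: rect(omega/22) [i.e., 1 for |omega| < 11, 0 otherwise]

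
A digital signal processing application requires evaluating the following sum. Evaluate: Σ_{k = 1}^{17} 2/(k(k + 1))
Partial fractions: 2/(k(k+1))=2/k - 2/(k+1)
Telescoping sum: 2(1-1/18)=2·17/18

Answer: 17/9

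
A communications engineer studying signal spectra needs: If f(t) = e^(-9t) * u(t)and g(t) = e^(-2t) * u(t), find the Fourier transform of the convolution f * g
By the convolution theorem: F{f * g} = F(omega) * G(omega)
F(omega) = 1/(9 + j * omega), G(omega) = 1/(2 + j * omega)
F{f * g} = 1/((9 + j * omega)(2 + j * omega))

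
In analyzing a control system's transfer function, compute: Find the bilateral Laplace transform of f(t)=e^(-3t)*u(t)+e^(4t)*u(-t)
For e^(-3t)*u(t): L = 1/(s + 3), Re(s) > -3
For e^(4t)*u(-t): L = -1/(s-4), Re(s) < 4
Combined: F(s) = 1/(s + 3) - 1/(s-4), -3 < Re(s) < 4

Answer: 1/(s + 3) - 1/(s-4), ROC: -3 < Re(s) < 4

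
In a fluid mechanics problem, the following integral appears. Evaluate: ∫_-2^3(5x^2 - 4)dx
Step 1: Find antiderivative F(x) = (5/3)x^3 - 4x
Step 2: F(3) - F(-2) = 33 - (-16/3) = 115/3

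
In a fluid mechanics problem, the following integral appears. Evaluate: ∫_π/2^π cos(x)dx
Antiderivative: sin(x)
Evaluate at bounds: [sin(1·π)/1] - [sin(1·π/2)/1]
= ((0) - (1))/1 = -1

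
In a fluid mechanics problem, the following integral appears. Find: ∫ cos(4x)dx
Using substitution u=4x: ∫ cos(u) du/4=sin(u)/4+C

Answer: (1/4)sin(4x)+C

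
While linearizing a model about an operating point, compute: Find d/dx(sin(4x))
Chain rule: d/dx[sin(u)] = cos(u)·u' where u = 4x
u' = 4

Answer: 4·cos(4x)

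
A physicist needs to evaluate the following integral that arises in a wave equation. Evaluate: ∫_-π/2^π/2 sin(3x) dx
Antiderivative: -cos(3x)/3
Evaluate at bounds: [-cos(3·π/2)/3] - [-cos(3·-π/2)/3]
= (-(0) + (0))/3 = 0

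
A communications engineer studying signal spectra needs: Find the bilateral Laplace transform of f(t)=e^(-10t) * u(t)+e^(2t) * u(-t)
For e^(-10t) * u(t): L = 1/(s + 10), Re(s) > -10
For e^(2t) * u(-t): L = -1/(s-2), Re(s) < 2
Combined: F(s) = 1/(s + 10) - 1/(s-2), -10 < Re(s) < 2

Answer: 1/(s + 10) - 1/(s-2), ROC: -10 < Re(s) < 2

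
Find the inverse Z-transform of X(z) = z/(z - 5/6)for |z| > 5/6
Standard pair: z/(z-a) <-> a^n*u[n] for causal signals
With a = 5/6: x[n] = (5/6)^n*u[n]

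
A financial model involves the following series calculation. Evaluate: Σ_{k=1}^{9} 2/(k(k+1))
Partial fractions: 2/(k(k+1))=2/k - 2/(k+1)
Telescoping sum: 2(1-1/10)=2·9/10

Answer: 9/5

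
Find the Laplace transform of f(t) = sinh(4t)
L{sinh(at)}=a/(s²-a²)
L{sinh(4t)}=4/(s²-16)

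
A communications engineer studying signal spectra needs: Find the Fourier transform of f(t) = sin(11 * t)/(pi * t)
sin(W*t)/(pi*t) = (W/pi)*sinc(W*t/pi) is the impulse response of the ideal low-pass filter with cutoff W (here W = 11).
Its Fourier transform is a rectangular function:
F(omega) = 1 for |omega| < 11, 0 otherwise

Answer: rect(omega/22) [i.e., 1 for |omega| < 11, 0 otherwise]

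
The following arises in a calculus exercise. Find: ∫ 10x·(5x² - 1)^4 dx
Let u=5x² - 1, du=10x dx
∫ u^4 du=u^5/5 + C

Answer: (5x² - 1)^5/5 + C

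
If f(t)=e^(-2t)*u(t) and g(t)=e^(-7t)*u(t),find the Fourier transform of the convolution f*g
By the convolution theorem: F{f*g} = F(omega)*G(omega)
F(omega) = 1/(2 + j*omega), G(omega) = 1/(7 + j*omega)
F{f*g} = 1/((2 + j*omega)(7 + j*omega))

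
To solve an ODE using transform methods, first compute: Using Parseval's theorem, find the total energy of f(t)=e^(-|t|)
Parseval's theorem: E = integral |f(t)|^2 dt = (1/2pi) integral |F(omega)|^2 domega
E = integral_{-inf}^{inf} e^(-2|t|) dt = 2 * integral_0^inf e^(-2t) dt = 2/(2 * 1) = 1/1

Answer: 1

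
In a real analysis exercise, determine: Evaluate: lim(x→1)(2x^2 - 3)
Polynomial is continuous, so substitute x = 1:
2·1^2-3 = -1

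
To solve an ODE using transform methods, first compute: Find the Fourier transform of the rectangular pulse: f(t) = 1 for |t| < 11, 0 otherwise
F(omega) = integral from -11 to 11 of e^(-j*omega*t) dt
= 2*sin(11*omega)/omega = 22*sinc(11*omega/pi)

Answer: 2*sin(11*omega)/omega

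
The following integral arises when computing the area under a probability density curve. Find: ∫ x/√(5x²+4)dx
Let u=5x²+4, du=10x dx
∫ (1/10)·u^(-1/2) du=√u/5+C

Answer: √(5x²+4)/5+C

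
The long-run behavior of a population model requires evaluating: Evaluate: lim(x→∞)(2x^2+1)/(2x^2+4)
Divide numerator and denominator by x^2:
lim (2 + 1/x^2)/(2 + 4/x^2) = 1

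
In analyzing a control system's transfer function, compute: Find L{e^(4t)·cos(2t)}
First shifting: L{e^(at)f(t)} = F(s-a)
L{cos(2t)} = s/(s² + 4)
Shift: (s-4)/((s-4)² + 4)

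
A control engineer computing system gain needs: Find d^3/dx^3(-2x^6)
Apply power rule 3 times:
d^1: -12x^5
d^2: -60x^4
d^3: -240x^3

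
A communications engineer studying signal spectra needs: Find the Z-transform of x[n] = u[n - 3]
Using the time-shift property: Z{u[n-3]}=z^(-3)*z/(z-1)
=z^(-2)/(z-1)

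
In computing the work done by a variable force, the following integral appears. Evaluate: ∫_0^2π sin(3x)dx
Antiderivative: -cos(3x)/3
Evaluate at bounds: [-cos(3·2π)/3] - [-cos(3·0)/3]
=(-(1)+(1))/3=0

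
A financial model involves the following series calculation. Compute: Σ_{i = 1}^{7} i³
Using formula: Σ i^3=[n(n + 1)/2]²=[7·8/2]²=784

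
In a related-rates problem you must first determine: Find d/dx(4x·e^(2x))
Product rule: (fg)' = f'g + fg'
f = 4x, f' = 4
g = e^(2x), g' = 2·e^(2x)

Answer: 4·e^(2x) + 8x·e^(2x)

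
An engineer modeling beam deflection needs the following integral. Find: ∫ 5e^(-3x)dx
Since d/dx[e^(-3x)]=-3e^(-3x), we get -5/3 e^(-3x)+C

Answer: (-5/3)e^(-3x)+C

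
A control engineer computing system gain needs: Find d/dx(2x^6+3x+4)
Power rule: d/dx(ax^n) = n·a·x^(n-1)
Term by term: 12·x^5 + 3

Answer: 12x^5 + 3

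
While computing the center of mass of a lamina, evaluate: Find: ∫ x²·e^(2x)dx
Integration by parts twice:
First: u=x², dv=e^(2x) dx => x²e^(2x)/2 - (2/2)∫ xe^(2x) dx
Second (∫ xe^(2x) dx): xe^(2x)/2 - e^(2x)/4
Combining: e^(2x)(x²/2-2x/4+2/8)+C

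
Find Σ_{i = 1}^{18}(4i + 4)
= 4·Σ i+4·18 = 4·171+72 = 756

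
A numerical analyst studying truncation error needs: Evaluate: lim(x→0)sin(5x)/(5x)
L'Hôpital (0/0): lim 5cos(5x)/5 = 5/5

Answer: 1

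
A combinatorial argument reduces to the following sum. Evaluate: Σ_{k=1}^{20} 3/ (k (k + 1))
Partial fractions: 3/(k(k + 1)) = 3/k - 3/(k + 1)
Telescoping sum: 3(1 - 1/21) = 3·20/21

Answer: 20/7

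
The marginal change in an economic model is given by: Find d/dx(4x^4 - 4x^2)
Power rule: d/dx(ax^n)=n·a·x^(n-1)
Term by term: 16·x^3-8·x

Answer: 16x^3-8x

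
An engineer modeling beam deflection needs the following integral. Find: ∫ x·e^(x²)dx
Let u=x², du=2x dx
∫ (1/2)e^u du=e^u/2 + C

Answer: e^(x²)/2 + C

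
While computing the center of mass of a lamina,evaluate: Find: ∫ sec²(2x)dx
Since d/dx[tan(2x)] = 2sec²(2x), integral = tan(2x)/2 + C

Answer: (1/2)tan(2x) + C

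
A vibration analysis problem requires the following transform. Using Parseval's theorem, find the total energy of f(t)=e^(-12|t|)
Parseval's theorem: E=integral |f(t)|^2 dt=(1/2pi) integral |F(omega)|^2 domega
E=integral_{-inf}^{inf} e^(-24|t|) dt=2 * integral_0^inf e^(-24t) dt=2/(2 * 12)=1/12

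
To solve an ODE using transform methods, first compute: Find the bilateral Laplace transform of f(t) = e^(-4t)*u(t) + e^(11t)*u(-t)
For e^(-4t) * u(t): L=1/(s + 4), Re(s) > -4
For e^(11t) * u(-t): L=-1/(s-11), Re(s) < 11
Combined: F(s)=1/(s + 4) - 1/(s-11), -4 < Re(s) < 11

Answer: 1/(s + 4) - 1/(s-11), ROC: -4 < Re(s) < 11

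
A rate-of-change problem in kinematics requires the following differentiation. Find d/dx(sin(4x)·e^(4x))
Product rule: (fg)'=f'g+fg'
f=sin(4x), f'=4·cos(4x)
g=e^(4x), g'=4·e^(4x)

Answer: 4·cos(4x)·e^(4x)+4·sin(4x)·e^(4x)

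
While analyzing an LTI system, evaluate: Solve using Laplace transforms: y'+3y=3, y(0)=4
Take L of both sides: sY(s)-4+3Y(s)=3/s
Y(s)(s+3)=3/s+4
Y(s)=3/(s(s+3))+4/(s+3)
Partial fractions: 3/(s(s+3))=1/s - 1/(s+3)
So Y(s)=1/s+3/(s+3)
Inverse transform (L^(-1){1/s}=1, L^(-1){1/(s+3)}=e^(-3t)):

Answer: y(t)=1+3·e^(-3t)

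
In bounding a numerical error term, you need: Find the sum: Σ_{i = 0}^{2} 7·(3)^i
Geometric series: S=a(1 - r^n)/(1 - r)
a=7, r=3, n=3
S=7(1-27)/-2=91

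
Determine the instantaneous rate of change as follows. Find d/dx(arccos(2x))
d/dx[arccos(u)] = -u'/√(1-u²), u = 2x, u' = 2

Answer: -2/√(1 - 4x²)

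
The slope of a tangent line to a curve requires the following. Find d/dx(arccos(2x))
d/dx[arccos(u)] = -u'/√(1-u²), u = 2x, u' = 2

Answer: -2/√(1 - 4x²)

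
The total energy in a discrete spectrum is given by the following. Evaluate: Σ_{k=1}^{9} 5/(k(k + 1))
Partial fractions: 5/(k(k+1))=5/k - 5/(k+1)
Telescoping sum: 5(1-1/10)=5·9/10

Answer: 9/2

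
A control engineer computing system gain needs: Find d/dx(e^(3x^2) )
Chain rule: d/dx[e^u] = e^u · u' where u = 3x^2
u' = 6x

Answer: 6x·e^(3x^2)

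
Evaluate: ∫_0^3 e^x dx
Antiderivative: e^x
Evaluate: (e^3 - 1)

Answer: e^3 - 1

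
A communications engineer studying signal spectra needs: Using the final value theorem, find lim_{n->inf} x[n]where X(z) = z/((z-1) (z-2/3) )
Final value theorem: lim x[n]=lim_{z->1} (z-1)*X(z)
(z-1)*X(z)=z/(z-2/3)
As z->1: 1/(1 - 2/3)=1/(1/3)=3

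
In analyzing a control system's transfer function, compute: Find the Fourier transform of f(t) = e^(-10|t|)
Using the standard pair: F{e^(-a|t|)}=2a/(a^2 + omega^2)
With a=10: F(omega)=20/(100 + omega^2)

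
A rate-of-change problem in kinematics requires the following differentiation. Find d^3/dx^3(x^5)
Apply power rule 3 times:
d^1: 5x^4
d^2: 20x^3
d^3: 60x^2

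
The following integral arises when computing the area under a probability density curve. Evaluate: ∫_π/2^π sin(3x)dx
Antiderivative: -cos(3x)/3
Evaluate at bounds: [-cos(3·π)/3] - [-cos(3·π/2)/3]
=(-(-1)+(0))/3=1/3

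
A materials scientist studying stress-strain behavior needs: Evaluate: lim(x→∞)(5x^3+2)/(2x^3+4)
Divide numerator and denominator by x^3:
lim (5+2/x^3)/(2+4/x^3) = 5/2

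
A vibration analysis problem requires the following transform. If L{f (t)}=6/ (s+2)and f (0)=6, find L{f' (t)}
L{f'(t)}=s·F(s) - f(0)=6s/(s+2)-6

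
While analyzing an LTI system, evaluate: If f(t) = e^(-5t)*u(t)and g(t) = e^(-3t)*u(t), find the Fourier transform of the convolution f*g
By the convolution theorem: F{f*g}=F(omega)*G(omega)
F(omega)=1/(5 + j*omega), G(omega)=1/(3 + j*omega)
F{f*g}=1/((5 + j*omega)(3 + j*omega))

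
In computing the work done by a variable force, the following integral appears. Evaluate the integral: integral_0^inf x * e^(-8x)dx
This is a Gamma integral. Substitute u=8x (du=8 dx):
integral_0^inf x * e^(-8x) dx=(1/8^2) integral_0^inf u^1 * e^(-u) du
=Gamma(2)/8^2=1!/8^2=1/64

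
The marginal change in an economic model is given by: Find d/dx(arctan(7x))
d/dx[arctan(u)] = u'/(1+u²), u = 7x, u' = 7

Answer: 7/(1+49x²)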